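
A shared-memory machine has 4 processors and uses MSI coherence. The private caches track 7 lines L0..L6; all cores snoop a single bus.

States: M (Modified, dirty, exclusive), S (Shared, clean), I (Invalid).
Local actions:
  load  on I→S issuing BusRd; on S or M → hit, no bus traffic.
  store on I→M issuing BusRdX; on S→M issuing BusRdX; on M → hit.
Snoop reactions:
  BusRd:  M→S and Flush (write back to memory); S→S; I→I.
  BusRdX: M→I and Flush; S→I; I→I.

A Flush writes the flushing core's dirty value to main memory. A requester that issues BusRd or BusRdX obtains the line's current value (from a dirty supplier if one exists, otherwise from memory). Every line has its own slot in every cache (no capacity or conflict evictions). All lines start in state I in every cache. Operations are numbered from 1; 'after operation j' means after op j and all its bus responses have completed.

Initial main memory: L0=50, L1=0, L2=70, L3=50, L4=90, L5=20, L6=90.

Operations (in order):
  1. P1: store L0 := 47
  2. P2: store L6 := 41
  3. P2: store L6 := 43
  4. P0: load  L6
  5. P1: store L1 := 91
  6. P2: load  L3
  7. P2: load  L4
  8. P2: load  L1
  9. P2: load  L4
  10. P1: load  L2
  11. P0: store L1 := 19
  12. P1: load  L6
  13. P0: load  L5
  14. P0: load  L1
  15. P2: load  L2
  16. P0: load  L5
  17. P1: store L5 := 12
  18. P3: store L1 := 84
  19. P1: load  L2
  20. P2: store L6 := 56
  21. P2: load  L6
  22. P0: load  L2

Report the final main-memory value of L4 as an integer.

[1] P1: store L0 := 47 | P0:I, P1:M(47), P2:I, P3:I | bus: BusRdX
[2] P2: store L6 := 41 | P0:I, P1:I, P2:M(41), P3:I | bus: BusRdX
[3] P2: store L6 := 43 | P0:I, P1:I, P2:M(43), P3:I | bus: none
[4] P0: load  L6 | P0:S(43), P1:I, P2:S(43), P3:I | bus: BusRd,Flush
[5] P1: store L1 := 91 | P0:I, P1:M(91), P2:I, P3:I | bus: BusRdX
[6] P2: load  L3 | P0:I, P1:I, P2:S(50), P3:I | bus: BusRd
[7] P2: load  L4 | P0:I, P1:I, P2:S(90), P3:I | bus: BusRd
[8] P2: load  L1 | P0:I, P1:S(91), P2:S(91), P3:I | bus: BusRd,Flush
[9] P2: load  L4 | P0:I, P1:I, P2:S(90), P3:I | bus: none
[10] P1: load  L2 | P0:I, P1:S(70), P2:I, P3:I | bus: BusRd
[11] P0: store L1 := 19 | P0:M(19), P1:I, P2:I, P3:I | bus: BusRdX
[12] P1: load  L6 | P0:S(43), P1:S(43), P2:S(43), P3:I | bus: BusRd
[13] P0: load  L5 | P0:S(20), P1:I, P2:I, P3:I | bus: BusRd
[14] P0: load  L1 | P0:M(19), P1:I, P2:I, P3:I | bus: none
[15] P2: load  L2 | P0:I, P1:S(70), P2:S(70), P3:I | bus: BusRd
[16] P0: load  L5 | P0:S(20), P1:I, P2:I, P3:I | bus: none
[17] P1: store L5 := 12 | P0:I, P1:M(12), P2:I, P3:I | bus: BusRdX
[18] P3: store L1 := 84 | P0:I, P1:I, P2:I, P3:M(84) | bus: BusRdX,Flush
[19] P1: load  L2 | P0:I, P1:S(70), P2:S(70), P3:I | bus: none
[20] P2: store L6 := 56 | P0:I, P1:I, P2:M(56), P3:I | bus: BusRdX
[21] P2: load  L6 | P0:I, P1:I, P2:M(56), P3:I | bus: none
[22] P0: load  L2 | P0:S(70), P1:S(70), P2:S(70), P3:I | bus: BusRd

memory[L4] = 90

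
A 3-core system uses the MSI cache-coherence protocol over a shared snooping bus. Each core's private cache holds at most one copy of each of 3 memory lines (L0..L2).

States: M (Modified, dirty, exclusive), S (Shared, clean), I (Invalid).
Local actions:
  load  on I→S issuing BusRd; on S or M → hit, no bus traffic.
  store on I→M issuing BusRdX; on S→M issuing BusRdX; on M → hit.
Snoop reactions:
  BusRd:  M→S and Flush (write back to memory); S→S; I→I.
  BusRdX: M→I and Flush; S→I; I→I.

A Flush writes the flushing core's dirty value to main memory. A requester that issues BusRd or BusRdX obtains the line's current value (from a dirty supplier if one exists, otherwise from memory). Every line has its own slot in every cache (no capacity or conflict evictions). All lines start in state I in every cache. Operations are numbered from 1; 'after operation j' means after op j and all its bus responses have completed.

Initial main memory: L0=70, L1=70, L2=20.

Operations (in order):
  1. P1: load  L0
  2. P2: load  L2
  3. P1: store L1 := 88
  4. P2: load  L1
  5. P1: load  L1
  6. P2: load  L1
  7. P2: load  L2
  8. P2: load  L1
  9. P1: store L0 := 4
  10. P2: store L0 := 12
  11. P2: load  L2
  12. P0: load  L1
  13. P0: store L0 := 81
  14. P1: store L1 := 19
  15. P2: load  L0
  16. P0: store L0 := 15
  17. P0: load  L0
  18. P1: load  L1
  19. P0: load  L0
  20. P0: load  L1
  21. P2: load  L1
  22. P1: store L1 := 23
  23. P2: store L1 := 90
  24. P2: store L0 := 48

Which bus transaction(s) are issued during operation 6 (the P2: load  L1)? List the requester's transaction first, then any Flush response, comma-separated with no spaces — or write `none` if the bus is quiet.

1. P1: load  L0  bus=[BusRd]  L0: P0=I P1=S P2=I  mem[L0]=70
2. P2: load  L2  bus=[BusRd]  L2: P0=I P1=I P2=S  mem[L2]=20
3. P1: store L1 := 88  bus=[BusRdX]  L1: P0=I P1=M P2=I  mem[L1]=70
4. P2: load  L1  bus=[BusRd,Flush]  L1: P0=I P1=S P2=S  mem[L1]=88
5. P1: load  L1  bus=[-]  L1: P0=I P1=S P2=S  mem[L1]=88
6. P2: load  L1  bus=[-]  L1: P0=I P1=S P2=S  mem[L1]=88
7. P2: load  L2  bus=[-]  L2: P0=I P1=I P2=S  mem[L2]=20
8. P2: load  L1  bus=[-]  L1: P0=I P1=S P2=S  mem[L1]=88
9. P1: store L0 := 4  bus=[BusRdX]  L0: P0=I P1=M P2=I  mem[L0]=70
10. P2: store L0 := 12  bus=[BusRdX,Flush]  L0: P0=I P1=I P2=M  mem[L0]=4
11. P2: load  L2  bus=[-]  L2: P0=I P1=I P2=S  mem[L2]=20
12. P0: load  L1  bus=[BusRd]  L1: P0=S P1=S P2=S  mem[L1]=88
13. P0: store L0 := 81  bus=[BusRdX,Flush]  L0: P0=M P1=I P2=I  mem[L0]=12
14. P1: store L1 := 19  bus=[BusRdX]  L1: P0=I P1=M P2=I  mem[L1]=88
15. P2: load  L0  bus=[BusRd,Flush]  L0: P0=S P1=I P2=S  mem[L0]=81
16. P0: store L0 := 15  bus=[BusRdX]  L0: P0=M P1=I P2=I  mem[L0]=81
17. P0: load  L0  bus=[-]  L0: P0=M P1=I P2=I  mem[L0]=81
18. P1: load  L1  bus=[-]  L1: P0=I P1=M P2=I  mem[L1]=88
19. P0: load  L0  bus=[-]  L0: P0=M P1=I P2=I  mem[L0]=81
20. P0: load  L1  bus=[BusRd,Flush]  L1: P0=S P1=S P2=I  mem[L1]=19
21. P2: load  L1  bus=[BusRd]  L1: P0=S P1=S P2=S  mem[L1]=19
22. P1: store L1 := 23  bus=[BusRdX]  L1: P0=I P1=M P2=I  mem[L1]=19
23. P2: store L1 := 90  bus=[BusRdX,Flush]  L1: P0=I P1=I P2=M  mem[L1]=23
24. P2: store L0 := 48  bus=[BusRdX,Flush]  L0: P0=I P1=I P2=M  mem[L0]=15

bus = none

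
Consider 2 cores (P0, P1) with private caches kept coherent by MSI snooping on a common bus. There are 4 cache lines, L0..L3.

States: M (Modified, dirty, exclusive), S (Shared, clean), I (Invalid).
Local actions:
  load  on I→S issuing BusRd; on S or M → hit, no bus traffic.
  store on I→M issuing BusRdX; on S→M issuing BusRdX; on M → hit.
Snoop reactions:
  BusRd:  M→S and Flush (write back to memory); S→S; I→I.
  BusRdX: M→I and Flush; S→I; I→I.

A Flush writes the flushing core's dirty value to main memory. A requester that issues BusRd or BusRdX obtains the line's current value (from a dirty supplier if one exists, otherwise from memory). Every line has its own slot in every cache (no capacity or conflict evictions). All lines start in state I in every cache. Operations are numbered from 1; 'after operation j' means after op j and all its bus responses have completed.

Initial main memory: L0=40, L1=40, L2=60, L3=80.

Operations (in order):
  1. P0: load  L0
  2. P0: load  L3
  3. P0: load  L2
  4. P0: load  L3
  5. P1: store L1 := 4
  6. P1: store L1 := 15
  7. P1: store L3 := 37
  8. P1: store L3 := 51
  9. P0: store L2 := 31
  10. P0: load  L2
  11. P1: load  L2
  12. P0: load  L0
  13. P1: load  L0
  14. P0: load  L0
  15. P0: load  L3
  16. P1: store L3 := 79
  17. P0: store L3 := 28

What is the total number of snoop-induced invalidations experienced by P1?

invalidations = 1

1. P0: load  L0  bus=[BusRd]  L0: P0=S P1=I  mem[L0]=40
2. P0: load  L3  bus=[BusRd]  L3: P0=S P1=I  mem[L3]=80
3. P0: load  L2  bus=[BusRd]  L2: P0=S P1=I  mem[L2]=60
4. P0: load  L3  bus=[-]  L3: P0=S P1=I  mem[L3]=80
5. P1: store L1 := 4  bus=[BusRdX]  L1: P0=I P1=M  mem[L1]=40
6. P1: store L1 := 15  bus=[-]  L1: P0=I P1=M  mem[L1]=40
7. P1: store L3 := 37  bus=[BusRdX]  L3: P0=I P1=M  mem[L3]=80
8. P1: store L3 := 51  bus=[-]  L3: P0=I P1=M  mem[L3]=80
9. P0: store L2 := 31  bus=[BusRdX]  L2: P0=M P1=I  mem[L2]=60
10. P0: load  L2  bus=[-]  L2: P0=M P1=I  mem[L2]=60
11. P1: load  L2  bus=[BusRd,Flush]  L2: P0=S P1=S  mem[L2]=31
12. P0: load  L0  bus=[-]  L0: P0=S P1=I  mem[L0]=40
13. P1: load  L0  bus=[BusRd]  L0: P0=S P1=S  mem[L0]=40
14. P0: load  L0  bus=[-]  L0: P0=S P1=S  mem[L0]=40
15. P0: load  L3  bus=[BusRd,Flush]  L3: P0=S P1=S  mem[L3]=51
16. P1: store L3 := 79  bus=[BusRdX]  L3: P0=I P1=M  mem[L3]=51
17. P0: store L3 := 28  bus=[BusRdX,Flush]  L3: P0=M P1=I  mem[L3]=79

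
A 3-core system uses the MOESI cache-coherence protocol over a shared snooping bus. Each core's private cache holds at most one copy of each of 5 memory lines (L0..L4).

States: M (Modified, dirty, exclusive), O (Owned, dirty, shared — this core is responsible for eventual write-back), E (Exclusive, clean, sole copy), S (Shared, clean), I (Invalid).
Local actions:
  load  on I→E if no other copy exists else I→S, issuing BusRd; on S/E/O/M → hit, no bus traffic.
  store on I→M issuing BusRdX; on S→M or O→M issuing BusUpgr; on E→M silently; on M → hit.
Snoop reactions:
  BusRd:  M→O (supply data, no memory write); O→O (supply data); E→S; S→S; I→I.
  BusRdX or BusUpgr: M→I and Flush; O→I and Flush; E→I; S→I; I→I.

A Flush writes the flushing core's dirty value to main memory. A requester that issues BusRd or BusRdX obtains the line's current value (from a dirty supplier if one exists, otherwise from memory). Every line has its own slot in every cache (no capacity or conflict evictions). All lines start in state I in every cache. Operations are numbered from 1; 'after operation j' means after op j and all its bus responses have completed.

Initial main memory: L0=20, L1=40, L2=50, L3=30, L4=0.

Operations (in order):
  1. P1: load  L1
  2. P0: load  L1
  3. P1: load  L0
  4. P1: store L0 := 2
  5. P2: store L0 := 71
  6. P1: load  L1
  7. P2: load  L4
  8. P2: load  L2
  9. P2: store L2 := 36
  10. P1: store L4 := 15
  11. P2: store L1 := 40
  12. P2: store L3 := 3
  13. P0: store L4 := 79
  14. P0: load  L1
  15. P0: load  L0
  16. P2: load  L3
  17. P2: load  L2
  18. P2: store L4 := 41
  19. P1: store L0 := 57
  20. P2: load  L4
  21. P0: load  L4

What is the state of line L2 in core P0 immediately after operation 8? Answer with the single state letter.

state = I

  op1 P1: load  L1 → I/E/I on L1; bus BusRd; mem=40
  op2 P0: load  L1 → S/S/I on L1; bus BusRd; mem=40
  op3 P1: load  L0 → I/E/I on L0; bus BusRd; mem=20
  op4 P1: store L0 := 2 → I/M/I on L0; bus (none); mem=20
  op5 P2: store L0 := 71 → I/I/M on L0; bus BusRdX Flush; mem=2
  op6 P1: load  L1 → S/S/I on L1; bus (none); mem=40
  op7 P2: load  L4 → I/I/E on L4; bus BusRd; mem=0
  op8 P2: load  L2 → I/I/E on L2; bus BusRd; mem=50
  op9 P2: store L2 := 36 → I/I/M on L2; bus (none); mem=50
  op10 P1: store L4 := 15 → I/M/I on L4; bus BusRdX; mem=0
  op11 P2: store L1 := 40 → I/I/M on L1; bus BusRdX; mem=40
  op12 P2: store L3 := 3 → I/I/M on L3; bus BusRdX; mem=30
  op13 P0: store L4 := 79 → M/I/I on L4; bus BusRdX Flush; mem=15
  op14 P0: load  L1 → S/I/O on L1; bus BusRd; mem=40
  op15 P0: load  L0 → S/I/O on L0; bus BusRd; mem=2
  op16 P2: load  L3 → I/I/M on L3; bus (none); mem=30
  op17 P2: load  L2 → I/I/M on L2; bus (none); mem=50
  op18 P2: store L4 := 41 → I/I/M on L4; bus BusRdX Flush; mem=79
  op19 P1: store L0 := 57 → I/M/I on L0; bus BusRdX Flush; mem=71
  op20 P2: load  L4 → I/I/M on L4; bus (none); mem=79
  op21 P0: load  L4 → S/I/O on L4; bus BusRd; mem=79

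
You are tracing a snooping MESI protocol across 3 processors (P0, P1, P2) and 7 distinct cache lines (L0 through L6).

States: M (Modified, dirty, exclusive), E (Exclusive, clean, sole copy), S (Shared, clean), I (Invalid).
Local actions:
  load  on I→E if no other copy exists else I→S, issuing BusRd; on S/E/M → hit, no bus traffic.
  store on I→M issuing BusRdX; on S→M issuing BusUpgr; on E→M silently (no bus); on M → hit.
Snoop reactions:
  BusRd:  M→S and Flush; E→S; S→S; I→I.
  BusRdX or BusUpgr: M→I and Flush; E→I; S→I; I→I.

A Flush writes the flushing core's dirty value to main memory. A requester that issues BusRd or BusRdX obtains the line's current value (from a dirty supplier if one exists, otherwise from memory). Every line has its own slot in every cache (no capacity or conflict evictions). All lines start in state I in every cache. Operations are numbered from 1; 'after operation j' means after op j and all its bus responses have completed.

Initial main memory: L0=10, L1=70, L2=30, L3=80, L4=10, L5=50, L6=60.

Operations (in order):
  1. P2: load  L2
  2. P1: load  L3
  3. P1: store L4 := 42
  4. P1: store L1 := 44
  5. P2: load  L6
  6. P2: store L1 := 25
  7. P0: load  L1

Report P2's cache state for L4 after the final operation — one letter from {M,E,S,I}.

  op1 P2: load  L2 → I/I/E on L2; bus BusRd; mem=30
  op2 P1: load  L3 → I/E/I on L3; bus BusRd; mem=80
  op3 P1: store L4 := 42 → I/M/I on L4; bus BusRdX; mem=10
  op4 P1: store L1 := 44 → I/M/I on L1; bus BusRdX; mem=70
  op5 P2: load  L6 → I/I/E on L6; bus BusRd; mem=60
  op6 P2: store L1 := 25 → I/I/M on L1; bus BusRdX Flush; mem=44
  op7 P0: load  L1 → S/I/S on L1; bus BusRd Flush; mem=25

state = I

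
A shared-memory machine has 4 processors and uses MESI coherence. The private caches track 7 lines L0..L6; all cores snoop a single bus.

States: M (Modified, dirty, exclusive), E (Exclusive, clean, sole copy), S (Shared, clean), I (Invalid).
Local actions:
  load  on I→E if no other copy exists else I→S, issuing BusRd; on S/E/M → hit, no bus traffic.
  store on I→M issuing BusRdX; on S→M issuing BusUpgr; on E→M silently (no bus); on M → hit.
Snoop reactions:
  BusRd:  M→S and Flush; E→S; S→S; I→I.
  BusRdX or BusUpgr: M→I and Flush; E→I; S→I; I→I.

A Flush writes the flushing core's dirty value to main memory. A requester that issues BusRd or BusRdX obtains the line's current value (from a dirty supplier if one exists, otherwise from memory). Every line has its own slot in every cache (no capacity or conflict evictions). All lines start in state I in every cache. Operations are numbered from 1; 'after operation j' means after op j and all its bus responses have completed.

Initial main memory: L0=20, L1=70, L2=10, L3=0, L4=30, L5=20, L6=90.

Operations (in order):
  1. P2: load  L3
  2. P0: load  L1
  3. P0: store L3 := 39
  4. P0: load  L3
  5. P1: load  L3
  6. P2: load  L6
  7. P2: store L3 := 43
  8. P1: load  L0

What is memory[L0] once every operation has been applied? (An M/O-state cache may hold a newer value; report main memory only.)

memory[L0] = 20

1. P2: load  L3  bus=[BusRd]  L3: P0=I P1=I P2=E P3=I  mem[L3]=0
2. P0: load  L1  bus=[BusRd]  L1: P0=E P1=I P2=I P3=I  mem[L1]=70
3. P0: store L3 := 39  bus=[BusRdX]  L3: P0=M P1=I P2=I P3=I  mem[L3]=0
4. P0: load  L3  bus=[-]  L3: P0=M P1=I P2=I P3=I  mem[L3]=0
5. P1: load  L3  bus=[BusRd,Flush]  L3: P0=S P1=S P2=I P3=I  mem[L3]=39
6. P2: load  L6  bus=[BusRd]  L6: P0=I P1=I P2=E P3=I  mem[L6]=90
7. P2: store L3 := 43  bus=[BusRdX]  L3: P0=I P1=I P2=M P3=I  mem[L3]=39
8. P1: load  L0  bus=[BusRd]  L0: P0=I P1=E P2=I P3=I  mem[L0]=20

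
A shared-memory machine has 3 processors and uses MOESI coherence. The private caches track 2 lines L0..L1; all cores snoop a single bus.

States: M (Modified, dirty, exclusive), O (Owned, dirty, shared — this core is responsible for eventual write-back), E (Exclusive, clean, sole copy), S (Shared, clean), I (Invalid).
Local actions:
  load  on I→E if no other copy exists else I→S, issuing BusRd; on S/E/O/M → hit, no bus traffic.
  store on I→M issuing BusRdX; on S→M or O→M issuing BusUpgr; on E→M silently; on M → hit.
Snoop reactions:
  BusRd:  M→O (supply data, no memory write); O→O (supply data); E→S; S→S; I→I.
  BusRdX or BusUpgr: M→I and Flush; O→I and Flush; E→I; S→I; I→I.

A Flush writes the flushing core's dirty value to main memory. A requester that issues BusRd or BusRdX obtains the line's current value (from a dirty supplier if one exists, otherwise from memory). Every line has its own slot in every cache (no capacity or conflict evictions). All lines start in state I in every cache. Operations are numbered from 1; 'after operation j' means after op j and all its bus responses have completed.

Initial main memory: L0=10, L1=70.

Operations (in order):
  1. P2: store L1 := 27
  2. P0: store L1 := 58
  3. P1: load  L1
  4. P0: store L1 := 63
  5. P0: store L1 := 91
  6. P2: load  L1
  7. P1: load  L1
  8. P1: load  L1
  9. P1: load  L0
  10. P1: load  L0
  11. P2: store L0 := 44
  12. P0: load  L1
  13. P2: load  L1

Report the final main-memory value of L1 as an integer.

memory[L1] = 27

  op1 P2: store L1 := 27 → I/I/M on L1; bus BusRdX; mem=70
  op2 P0: store L1 := 58 → M/I/I on L1; bus BusRdX Flush; mem=27
  op3 P1: load  L1 → O/S/I on L1; bus BusRd; mem=27
  op4 P0: store L1 := 63 → M/I/I on L1; bus BusUpgr; mem=27
  op5 P0: store L1 := 91 → M/I/I on L1; bus (none); mem=27
  op6 P2: load  L1 → O/I/S on L1; bus BusRd; mem=27
  op7 P1: load  L1 → O/S/S on L1; bus BusRd; mem=27
  op8 P1: load  L1 → O/S/S on L1; bus (none); mem=27
  op9 P1: load  L0 → I/E/I on L0; bus BusRd; mem=10
  op10 P1: load  L0 → I/E/I on L0; bus (none); mem=10
  op11 P2: store L0 := 44 → I/I/M on L0; bus BusRdX; mem=10
  op12 P0: load  L1 → O/S/S on L1; bus (none); mem=27
  op13 P2: load  L1 → O/S/S on L1; bus (none); mem=27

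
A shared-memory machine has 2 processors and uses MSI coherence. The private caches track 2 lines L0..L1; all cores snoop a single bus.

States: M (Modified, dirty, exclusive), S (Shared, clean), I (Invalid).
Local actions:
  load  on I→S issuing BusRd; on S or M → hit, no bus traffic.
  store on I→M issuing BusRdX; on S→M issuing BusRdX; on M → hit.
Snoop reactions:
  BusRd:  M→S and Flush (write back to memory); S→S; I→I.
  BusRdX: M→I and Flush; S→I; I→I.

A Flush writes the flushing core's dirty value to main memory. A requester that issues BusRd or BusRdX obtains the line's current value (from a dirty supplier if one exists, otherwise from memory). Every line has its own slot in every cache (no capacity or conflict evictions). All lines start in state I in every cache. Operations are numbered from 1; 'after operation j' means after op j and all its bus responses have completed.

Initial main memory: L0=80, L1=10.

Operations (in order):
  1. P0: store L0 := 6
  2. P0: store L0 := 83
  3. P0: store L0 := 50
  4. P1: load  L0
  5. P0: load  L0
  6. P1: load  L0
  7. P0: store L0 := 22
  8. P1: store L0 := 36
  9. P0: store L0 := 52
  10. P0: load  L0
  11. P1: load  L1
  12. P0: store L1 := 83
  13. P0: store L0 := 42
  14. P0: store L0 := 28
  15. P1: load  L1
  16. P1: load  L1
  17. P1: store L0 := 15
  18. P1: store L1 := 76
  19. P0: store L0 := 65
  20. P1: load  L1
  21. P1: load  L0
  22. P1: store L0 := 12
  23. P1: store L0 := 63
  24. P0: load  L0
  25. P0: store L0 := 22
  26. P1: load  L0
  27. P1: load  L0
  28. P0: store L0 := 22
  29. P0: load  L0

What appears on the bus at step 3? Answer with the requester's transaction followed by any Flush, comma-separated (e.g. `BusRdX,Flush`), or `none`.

bus = none

  op1 P0: store L0 := 6 → M/I on L0; bus BusRdX; mem=80
  op2 P0: store L0 := 83 → M/I on L0; bus (none); mem=80
  op3 P0: store L0 := 50 → M/I on L0; bus (none); mem=80
  op4 P1: load  L0 → S/S on L0; bus BusRd Flush; mem=50
  op5 P0: load  L0 → S/S on L0; bus (none); mem=50
  op6 P1: load  L0 → S/S on L0; bus (none); mem=50
  op7 P0: store L0 := 22 → M/I on L0; bus BusRdX; mem=50
  op8 P1: store L0 := 36 → I/M on L0; bus BusRdX Flush; mem=22
  op9 P0: store L0 := 52 → M/I on L0; bus BusRdX Flush; mem=36
  op10 P0: load  L0 → M/I on L0; bus (none); mem=36
  op11 P1: load  L1 → I/S on L1; bus BusRd; mem=10
  op12 P0: store L1 := 83 → M/I on L1; bus BusRdX; mem=10
  op13 P0: store L0 := 42 → M/I on L0; bus (none); mem=36
  op14 P0: store L0 := 28 → M/I on L0; bus (none); mem=36
  op15 P1: load  L1 → S/S on L1; bus BusRd Flush; mem=83
  op16 P1: load  L1 → S/S on L1; bus (none); mem=83
  op17 P1: store L0 := 15 → I/M on L0; bus BusRdX Flush; mem=28
  op18 P1: store L1 := 76 → I/M on L1; bus BusRdX; mem=83
  op19 P0: store L0 := 65 → M/I on L0; bus BusRdX Flush; mem=15
  op20 P1: load  L1 → I/M on L1; bus (none); mem=83
  op21 P1: load  L0 → S/S on L0; bus BusRd Flush; mem=65
  op22 P1: store L0 := 12 → I/M on L0; bus BusRdX; mem=65
  op23 P1: store L0 := 63 → I/M on L0; bus (none); mem=65
  op24 P0: load  L0 → S/S on L0; bus BusRd Flush; mem=63
  op25 P0: store L0 := 22 → M/I on L0; bus BusRdX; mem=63
  op26 P1: load  L0 → S/S on L0; bus BusRd Flush; mem=22
  op27 P1: load  L0 → S/S on L0; bus (none); mem=22
  op28 P0: store L0 := 22 → M/I on L0; bus BusRdX; mem=22
  op29 P0: load  L0 → M/I on L0; bus (none); mem=22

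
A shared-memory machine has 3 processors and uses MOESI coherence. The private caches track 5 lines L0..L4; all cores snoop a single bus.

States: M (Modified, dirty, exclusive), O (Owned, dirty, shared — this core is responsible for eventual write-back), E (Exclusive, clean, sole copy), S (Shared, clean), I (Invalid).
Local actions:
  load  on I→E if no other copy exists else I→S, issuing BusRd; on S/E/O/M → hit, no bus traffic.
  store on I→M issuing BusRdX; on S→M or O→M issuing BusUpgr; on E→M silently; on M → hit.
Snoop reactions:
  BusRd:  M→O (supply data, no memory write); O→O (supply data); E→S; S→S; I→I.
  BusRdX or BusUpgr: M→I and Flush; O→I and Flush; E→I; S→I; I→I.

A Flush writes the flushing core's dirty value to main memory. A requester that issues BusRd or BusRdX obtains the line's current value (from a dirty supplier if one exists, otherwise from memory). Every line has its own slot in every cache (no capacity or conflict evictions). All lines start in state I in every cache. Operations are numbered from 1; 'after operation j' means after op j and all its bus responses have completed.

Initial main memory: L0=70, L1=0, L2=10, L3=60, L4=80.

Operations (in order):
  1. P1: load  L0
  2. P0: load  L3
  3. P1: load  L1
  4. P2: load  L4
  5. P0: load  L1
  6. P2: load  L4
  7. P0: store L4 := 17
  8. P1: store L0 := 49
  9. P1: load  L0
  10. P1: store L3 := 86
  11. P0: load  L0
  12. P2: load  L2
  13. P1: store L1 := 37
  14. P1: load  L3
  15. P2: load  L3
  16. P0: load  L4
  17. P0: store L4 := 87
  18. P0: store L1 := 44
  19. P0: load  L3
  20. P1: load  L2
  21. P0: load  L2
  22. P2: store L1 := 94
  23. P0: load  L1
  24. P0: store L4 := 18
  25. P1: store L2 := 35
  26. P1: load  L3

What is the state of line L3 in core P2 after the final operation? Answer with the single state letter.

[1] P1: load  L0 | P0:I, P1:E(70), P2:I | bus: BusRd
[2] P0: load  L3 | P0:E(60), P1:I, P2:I | bus: BusRd
[3] P1: load  L1 | P0:I, P1:E(0), P2:I | bus: BusRd
[4] P2: load  L4 | P0:I, P1:I, P2:E(80) | bus: BusRd
[5] P0: load  L1 | P0:S(0), P1:S(0), P2:I | bus: BusRd
[6] P2: load  L4 | P0:I, P1:I, P2:E(80) | bus: none
[7] P0: store L4 := 17 | P0:M(17), P1:I, P2:I | bus: BusRdX
[8] P1: store L0 := 49 | P0:I, P1:M(49), P2:I | bus: none
[9] P1: load  L0 | P0:I, P1:M(49), P2:I | bus: none
[10] P1: store L3 := 86 | P0:I, P1:M(86), P2:I | bus: BusRdX
[11] P0: load  L0 | P0:S(49), P1:O(49), P2:I | bus: BusRd
[12] P2: load  L2 | P0:I, P1:I, P2:E(10) | bus: BusRd
[13] P1: store L1 := 37 | P0:I, P1:M(37), P2:I | bus: BusUpgr
[14] P1: load  L3 | P0:I, P1:M(86), P2:I | bus: none
[15] P2: load  L3 | P0:I, P1:O(86), P2:S(86) | bus: BusRd
[16] P0: load  L4 | P0:M(17), P1:I, P2:I | bus: none
[17] P0: store L4 := 87 | P0:M(87), P1:I, P2:I | bus: none
[18] P0: store L1 := 44 | P0:M(44), P1:I, P2:I | bus: BusRdX,Flush
[19] P0: load  L3 | P0:S(86), P1:O(86), P2:S(86) | bus: BusRd
[20] P1: load  L2 | P0:I, P1:S(10), P2:S(10) | bus: BusRd
[21] P0: load  L2 | P0:S(10), P1:S(10), P2:S(10) | bus: BusRd
[22] P2: store L1 := 94 | P0:I, P1:I, P2:M(94) | bus: BusRdX,Flush
[23] P0: load  L1 | P0:S(94), P1:I, P2:O(94) | bus: BusRd
[24] P0: store L4 := 18 | P0:M(18), P1:I, P2:I | bus: none
[25] P1: store L2 := 35 | P0:I, P1:M(35), P2:I | bus: BusUpgr
[26] P1: load  L3 | P0:S(86), P1:O(86), P2:S(86) | bus: none

state = S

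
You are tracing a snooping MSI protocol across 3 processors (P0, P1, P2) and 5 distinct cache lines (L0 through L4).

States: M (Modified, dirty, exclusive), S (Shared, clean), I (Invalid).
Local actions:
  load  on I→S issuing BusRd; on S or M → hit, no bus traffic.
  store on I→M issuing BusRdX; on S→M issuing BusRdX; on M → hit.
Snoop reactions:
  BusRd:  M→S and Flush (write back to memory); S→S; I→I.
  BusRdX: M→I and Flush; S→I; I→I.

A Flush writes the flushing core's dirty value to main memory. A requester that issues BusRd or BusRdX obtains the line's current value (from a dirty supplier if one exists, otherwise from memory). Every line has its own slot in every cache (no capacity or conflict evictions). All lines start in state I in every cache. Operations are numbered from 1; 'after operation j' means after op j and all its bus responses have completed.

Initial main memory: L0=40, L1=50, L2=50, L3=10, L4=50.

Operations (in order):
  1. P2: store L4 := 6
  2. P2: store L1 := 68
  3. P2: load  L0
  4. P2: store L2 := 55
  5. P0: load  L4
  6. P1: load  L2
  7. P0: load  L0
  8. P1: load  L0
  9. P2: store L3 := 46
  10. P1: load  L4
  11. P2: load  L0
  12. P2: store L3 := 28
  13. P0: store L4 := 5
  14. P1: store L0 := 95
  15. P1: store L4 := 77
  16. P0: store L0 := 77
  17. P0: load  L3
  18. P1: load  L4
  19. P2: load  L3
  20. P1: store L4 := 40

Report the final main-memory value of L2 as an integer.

  op1 P2: store L4 := 6 → I/I/M on L4; bus BusRdX; mem=50
  op2 P2: store L1 := 68 → I/I/M on L1; bus BusRdX; mem=50
  op3 P2: load  L0 → I/I/S on L0; bus BusRd; mem=40
  op4 P2: store L2 := 55 → I/I/M on L2; bus BusRdX; mem=50
  op5 P0: load  L4 → S/I/S on L4; bus BusRd Flush; mem=6
  op6 P1: load  L2 → I/S/S on L2; bus BusRd Flush; mem=55
  op7 P0: load  L0 → S/I/S on L0; bus BusRd; mem=40
  op8 P1: load  L0 → S/S/S on L0; bus BusRd; mem=40
  op9 P2: store L3 := 46 → I/I/M on L3; bus BusRdX; mem=10
  op10 P1: load  L4 → S/S/S on L4; bus BusRd; mem=6
  op11 P2: load  L0 → S/S/S on L0; bus (none); mem=40
  op12 P2: store L3 := 28 → I/I/M on L3; bus (none); mem=10
  op13 P0: store L4 := 5 → M/I/I on L4; bus BusRdX; mem=6
  op14 P1: store L0 := 95 → I/M/I on L0; bus BusRdX; mem=40
  op15 P1: store L4 := 77 → I/M/I on L4; bus BusRdX Flush; mem=5
  op16 P0: store L0 := 77 → M/I/I on L0; bus BusRdX Flush; mem=95
  op17 P0: load  L3 → S/I/S on L3; bus BusRd Flush; mem=28
  op18 P1: load  L4 → I/M/I on L4; bus (none); mem=5
  op19 P2: load  L3 → S/I/S on L3; bus (none); mem=28
  op20 P1: store L4 := 40 → I/M/I on L4; bus (none); mem=5

memory[L2] = 55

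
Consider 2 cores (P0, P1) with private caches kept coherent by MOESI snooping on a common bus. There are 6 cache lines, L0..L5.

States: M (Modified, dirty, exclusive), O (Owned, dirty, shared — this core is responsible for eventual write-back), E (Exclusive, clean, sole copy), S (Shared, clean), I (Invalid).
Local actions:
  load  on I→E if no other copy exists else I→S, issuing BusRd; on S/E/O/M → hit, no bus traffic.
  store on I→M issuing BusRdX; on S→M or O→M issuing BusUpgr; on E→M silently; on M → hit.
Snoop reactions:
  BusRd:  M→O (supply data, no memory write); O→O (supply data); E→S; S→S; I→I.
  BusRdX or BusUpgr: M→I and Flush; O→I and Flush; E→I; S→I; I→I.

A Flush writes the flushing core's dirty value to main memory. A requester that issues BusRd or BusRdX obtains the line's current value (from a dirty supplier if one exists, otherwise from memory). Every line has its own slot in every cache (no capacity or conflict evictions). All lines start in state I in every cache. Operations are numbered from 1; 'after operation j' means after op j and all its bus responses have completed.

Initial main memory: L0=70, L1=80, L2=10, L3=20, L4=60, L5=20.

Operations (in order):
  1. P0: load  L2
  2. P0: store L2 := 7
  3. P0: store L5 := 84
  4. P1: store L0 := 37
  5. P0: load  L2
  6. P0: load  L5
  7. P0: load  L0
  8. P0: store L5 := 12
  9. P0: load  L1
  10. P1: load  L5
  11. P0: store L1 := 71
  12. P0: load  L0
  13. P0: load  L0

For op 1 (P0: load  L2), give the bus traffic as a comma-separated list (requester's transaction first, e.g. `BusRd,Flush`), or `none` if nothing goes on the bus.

1. P0: load  L2  bus=[BusRd]  L2: P0=E P1=I  mem[L2]=10
2. P0: store L2 := 7  bus=[-]  L2: P0=M P1=I  mem[L2]=10
3. P0: store L5 := 84  bus=[BusRdX]  L5: P0=M P1=I  mem[L5]=20
4. P1: store L0 := 37  bus=[BusRdX]  L0: P0=I P1=M  mem[L0]=70
5. P0: load  L2  bus=[-]  L2: P0=M P1=I  mem[L2]=10
6. P0: load  L5  bus=[-]  L5: P0=M P1=I  mem[L5]=20
7. P0: load  L0  bus=[BusRd]  L0: P0=S P1=O  mem[L0]=70
8. P0: store L5 := 12  bus=[-]  L5: P0=M P1=I  mem[L5]=20
9. P0: load  L1  bus=[BusRd]  L1: P0=E P1=I  mem[L1]=80
10. P1: load  L5  bus=[BusRd]  L5: P0=O P1=S  mem[L5]=20
11. P0: store L1 := 71  bus=[-]  L1: P0=M P1=I  mem[L1]=80
12. P0: load  L0  bus=[-]  L0: P0=S P1=O  mem[L0]=70
13. P0: load  L0  bus=[-]  L0: P0=S P1=O  mem[L0]=70

bus = BusRd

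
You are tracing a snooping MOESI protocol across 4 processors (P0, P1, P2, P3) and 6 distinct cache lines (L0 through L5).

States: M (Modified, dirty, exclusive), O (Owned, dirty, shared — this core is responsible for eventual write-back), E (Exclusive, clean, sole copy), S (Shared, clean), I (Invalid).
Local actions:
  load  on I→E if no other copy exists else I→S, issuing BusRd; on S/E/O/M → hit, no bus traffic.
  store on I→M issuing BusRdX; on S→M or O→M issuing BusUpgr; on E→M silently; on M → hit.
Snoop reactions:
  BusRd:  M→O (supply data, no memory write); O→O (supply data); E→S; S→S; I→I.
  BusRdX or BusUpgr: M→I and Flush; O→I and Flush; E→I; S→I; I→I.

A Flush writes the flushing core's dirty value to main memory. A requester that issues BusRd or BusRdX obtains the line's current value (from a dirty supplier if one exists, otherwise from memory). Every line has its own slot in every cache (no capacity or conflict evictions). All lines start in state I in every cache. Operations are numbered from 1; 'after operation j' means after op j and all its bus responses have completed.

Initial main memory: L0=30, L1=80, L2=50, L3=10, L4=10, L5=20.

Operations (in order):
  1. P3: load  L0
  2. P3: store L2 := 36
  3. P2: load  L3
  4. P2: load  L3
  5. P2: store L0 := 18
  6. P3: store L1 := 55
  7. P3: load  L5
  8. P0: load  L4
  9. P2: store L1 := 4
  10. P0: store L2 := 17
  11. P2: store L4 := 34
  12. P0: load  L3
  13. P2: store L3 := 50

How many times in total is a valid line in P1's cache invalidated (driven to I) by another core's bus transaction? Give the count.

invalidations = 0

[1] P3: load  L0 | P0:I, P1:I, P2:I, P3:E(30) | bus: BusRd
[2] P3: store L2 := 36 | P0:I, P1:I, P2:I, P3:M(36) | bus: BusRdX
[3] P2: load  L3 | P0:I, P1:I, P2:E(10), P3:I | bus: BusRd
[4] P2: load  L3 | P0:I, P1:I, P2:E(10), P3:I | bus: none
[5] P2: store L0 := 18 | P0:I, P1:I, P2:M(18), P3:I | bus: BusRdX
[6] P3: store L1 := 55 | P0:I, P1:I, P2:I, P3:M(55) | bus: BusRdX
[7] P3: load  L5 | P0:I, P1:I, P2:I, P3:E(20) | bus: BusRd
[8] P0: load  L4 | P0:E(10), P1:I, P2:I, P3:I | bus: BusRd
[9] P2: store L1 := 4 | P0:I, P1:I, P2:M(4), P3:I | bus: BusRdX,Flush
[10] P0: store L2 := 17 | P0:M(17), P1:I, P2:I, P3:I | bus: BusRdX,Flush
[11] P2: store L4 := 34 | P0:I, P1:I, P2:M(34), P3:I | bus: BusRdX
[12] P0: load  L3 | P0:S(10), P1:I, P2:S(10), P3:I | bus: BusRd
[13] P2: store L3 := 50 | P0:I, P1:I, P2:M(50), P3:I | bus: BusUpgr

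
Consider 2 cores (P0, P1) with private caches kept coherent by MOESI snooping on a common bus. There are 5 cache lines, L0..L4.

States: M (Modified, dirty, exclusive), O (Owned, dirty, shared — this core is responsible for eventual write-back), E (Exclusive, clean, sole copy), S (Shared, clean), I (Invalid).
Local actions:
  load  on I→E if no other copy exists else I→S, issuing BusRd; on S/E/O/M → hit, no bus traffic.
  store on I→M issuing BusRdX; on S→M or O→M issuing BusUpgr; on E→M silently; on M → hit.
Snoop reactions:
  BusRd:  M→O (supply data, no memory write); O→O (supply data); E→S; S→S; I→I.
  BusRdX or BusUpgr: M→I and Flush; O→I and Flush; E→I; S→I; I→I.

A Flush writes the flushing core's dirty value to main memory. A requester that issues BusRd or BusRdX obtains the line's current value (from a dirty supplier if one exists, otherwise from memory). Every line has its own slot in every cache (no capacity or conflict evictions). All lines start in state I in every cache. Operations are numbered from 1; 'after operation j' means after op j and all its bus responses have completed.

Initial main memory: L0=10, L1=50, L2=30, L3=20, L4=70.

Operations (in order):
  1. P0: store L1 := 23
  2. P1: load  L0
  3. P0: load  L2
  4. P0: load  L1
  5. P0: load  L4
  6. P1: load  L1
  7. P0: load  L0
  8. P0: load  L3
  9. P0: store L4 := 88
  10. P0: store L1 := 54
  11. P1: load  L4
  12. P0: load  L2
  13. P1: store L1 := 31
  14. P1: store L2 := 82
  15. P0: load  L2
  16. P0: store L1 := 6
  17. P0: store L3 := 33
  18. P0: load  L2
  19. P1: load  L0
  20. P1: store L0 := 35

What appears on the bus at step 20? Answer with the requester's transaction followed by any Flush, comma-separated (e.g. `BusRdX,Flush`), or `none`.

bus = BusUpgr

  op1 P0: store L1 := 23 → M/I on L1; bus BusRdX; mem=50
  op2 P1: load  L0 → I/E on L0; bus BusRd; mem=10
  op3 P0: load  L2 → E/I on L2; bus BusRd; mem=30
  op4 P0: load  L1 → M/I on L1; bus (none); mem=50
  op5 P0: load  L4 → E/I on L4; bus BusRd; mem=70
  op6 P1: load  L1 → O/S on L1; bus BusRd; mem=50
  op7 P0: load  L0 → S/S on L0; bus BusRd; mem=10
  op8 P0: load  L3 → E/I on L3; bus BusRd; mem=20
  op9 P0: store L4 := 88 → M/I on L4; bus (none); mem=70
  op10 P0: store L1 := 54 → M/I on L1; bus BusUpgr; mem=50
  op11 P1: load  L4 → O/S on L4; bus BusRd; mem=70
  op12 P0: load  L2 → E/I on L2; bus (none); mem=30
  op13 P1: store L1 := 31 → I/M on L1; bus BusRdX Flush; mem=54
  op14 P1: store L2 := 82 → I/M on L2; bus BusRdX; mem=30
  op15 P0: load  L2 → S/O on L2; bus BusRd; mem=30
  op16 P0: store L1 := 6 → M/I on L1; bus BusRdX Flush; mem=31
  op17 P0: store L3 := 33 → M/I on L3; bus (none); mem=20
  op18 P0: load  L2 → S/O on L2; bus (none); mem=30
  op19 P1: load  L0 → S/S on L0; bus (none); mem=10
  op20 P1: store L0 := 35 → I/M on L0; bus BusUpgr; mem=10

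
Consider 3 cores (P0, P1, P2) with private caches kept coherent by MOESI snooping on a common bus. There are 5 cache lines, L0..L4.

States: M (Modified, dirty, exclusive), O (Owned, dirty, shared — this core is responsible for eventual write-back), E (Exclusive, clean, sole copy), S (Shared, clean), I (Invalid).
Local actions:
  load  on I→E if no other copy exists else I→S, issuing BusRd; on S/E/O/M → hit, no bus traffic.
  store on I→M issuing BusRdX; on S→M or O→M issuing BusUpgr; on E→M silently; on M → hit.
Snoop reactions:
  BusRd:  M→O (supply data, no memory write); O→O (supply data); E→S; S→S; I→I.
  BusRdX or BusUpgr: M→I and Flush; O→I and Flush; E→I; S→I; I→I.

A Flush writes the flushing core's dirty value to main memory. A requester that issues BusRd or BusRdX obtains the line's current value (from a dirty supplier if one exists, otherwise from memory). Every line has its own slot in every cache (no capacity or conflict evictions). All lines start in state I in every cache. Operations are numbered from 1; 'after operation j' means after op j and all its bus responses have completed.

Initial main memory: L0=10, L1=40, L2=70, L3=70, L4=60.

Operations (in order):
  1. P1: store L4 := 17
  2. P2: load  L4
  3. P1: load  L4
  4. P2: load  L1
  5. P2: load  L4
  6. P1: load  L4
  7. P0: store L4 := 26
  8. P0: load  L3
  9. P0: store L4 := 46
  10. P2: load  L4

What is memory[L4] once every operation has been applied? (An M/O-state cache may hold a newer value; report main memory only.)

memory[L4] = 17

step 1: P1: store L4 := 17  ⟶  IMI  (L4)  txn=BusRdX  M[L4]=60
step 2: P2: load  L4  ⟶  IOS  (L4)  txn=BusRd  M[L4]=60
step 3: P1: load  L4  ⟶  IOS  (L4)  txn=∅  M[L4]=60
step 4: P2: load  L1  ⟶  IIE  (L1)  txn=BusRd  M[L1]=40
step 5: P2: load  L4  ⟶  IOS  (L4)  txn=∅  M[L4]=60
step 6: P1: load  L4  ⟶  IOS  (L4)  txn=∅  M[L4]=60
step 7: P0: store L4 := 26  ⟶  MII  (L4)  txn=BusRdX+Flush  M[L4]=17
step 8: P0: load  L3  ⟶  EII  (L3)  txn=BusRd  M[L3]=70
step 9: P0: store L4 := 46  ⟶  MII  (L4)  txn=∅  M[L4]=17
step 10: P2: load  L4  ⟶  OIS  (L4)  txn=BusRd  M[L4]=17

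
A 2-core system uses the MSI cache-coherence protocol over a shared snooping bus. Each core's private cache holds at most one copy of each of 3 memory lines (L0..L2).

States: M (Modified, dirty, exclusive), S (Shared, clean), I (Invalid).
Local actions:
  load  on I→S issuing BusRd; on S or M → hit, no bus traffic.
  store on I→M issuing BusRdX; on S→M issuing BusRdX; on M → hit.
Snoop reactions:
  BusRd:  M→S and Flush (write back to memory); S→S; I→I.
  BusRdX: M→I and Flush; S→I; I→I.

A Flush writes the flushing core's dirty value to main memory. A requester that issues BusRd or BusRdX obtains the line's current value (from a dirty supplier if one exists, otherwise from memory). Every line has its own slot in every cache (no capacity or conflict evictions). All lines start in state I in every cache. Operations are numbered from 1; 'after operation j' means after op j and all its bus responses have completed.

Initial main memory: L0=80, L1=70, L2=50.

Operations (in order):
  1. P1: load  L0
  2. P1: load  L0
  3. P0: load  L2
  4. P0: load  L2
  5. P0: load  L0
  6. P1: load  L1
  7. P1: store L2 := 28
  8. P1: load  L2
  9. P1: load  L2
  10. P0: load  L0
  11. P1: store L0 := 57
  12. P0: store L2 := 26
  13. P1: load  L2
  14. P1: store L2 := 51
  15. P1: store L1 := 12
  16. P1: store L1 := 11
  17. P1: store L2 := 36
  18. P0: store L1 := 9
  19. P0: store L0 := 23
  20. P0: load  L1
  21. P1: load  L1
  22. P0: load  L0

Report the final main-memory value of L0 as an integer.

memory[L0] = 57

step 1: P1: load  L0  ⟶  IS  (L0)  txn=BusRd  M[L0]=80
step 2: P1: load  L0  ⟶  IS  (L0)  txn=∅  M[L0]=80
step 3: P0: load  L2  ⟶  SI  (L2)  txn=BusRd  M[L2]=50
step 4: P0: load  L2  ⟶  SI  (L2)  txn=∅  M[L2]=50
step 5: P0: load  L0  ⟶  SS  (L0)  txn=BusRd  M[L0]=80
step 6: P1: load  L1  ⟶  IS  (L1)  txn=BusRd  M[L1]=70
step 7: P1: store L2 := 28  ⟶  IM  (L2)  txn=BusRdX  M[L2]=50
step 8: P1: load  L2  ⟶  IM  (L2)  txn=∅  M[L2]=50
step 9: P1: load  L2  ⟶  IM  (L2)  txn=∅  M[L2]=50
step 10: P0: load  L0  ⟶  SS  (L0)  txn=∅  M[L0]=80
step 11: P1: store L0 := 57  ⟶  IM  (L0)  txn=BusRdX  M[L0]=80
step 12: P0: store L2 := 26  ⟶  MI  (L2)  txn=BusRdX+Flush  M[L2]=28
step 13: P1: load  L2  ⟶  SS  (L2)  txn=BusRd+Flush  M[L2]=26
step 14: P1: store L2 := 51  ⟶  IM  (L2)  txn=BusRdX  M[L2]=26
step 15: P1: store L1 := 12  ⟶  IM  (L1)  txn=BusRdX  M[L1]=70
step 16: P1: store L1 := 11  ⟶  IM  (L1)  txn=∅  M[L1]=70
step 17: P1: store L2 := 36  ⟶  IM  (L2)  txn=∅  M[L2]=26
step 18: P0: store L1 := 9  ⟶  MI  (L1)  txn=BusRdX+Flush  M[L1]=11
step 19: P0: store L0 := 23  ⟶  MI  (L0)  txn=BusRdX+Flush  M[L0]=57
step 20: P0: load  L1  ⟶  MI  (L1)  txn=∅  M[L1]=11
step 21: P1: load  L1  ⟶  SS  (L1)  txn=BusRd+Flush  M[L1]=9
step 22: P0: load  L0  ⟶  MI  (L0)  txn=∅  M[L0]=57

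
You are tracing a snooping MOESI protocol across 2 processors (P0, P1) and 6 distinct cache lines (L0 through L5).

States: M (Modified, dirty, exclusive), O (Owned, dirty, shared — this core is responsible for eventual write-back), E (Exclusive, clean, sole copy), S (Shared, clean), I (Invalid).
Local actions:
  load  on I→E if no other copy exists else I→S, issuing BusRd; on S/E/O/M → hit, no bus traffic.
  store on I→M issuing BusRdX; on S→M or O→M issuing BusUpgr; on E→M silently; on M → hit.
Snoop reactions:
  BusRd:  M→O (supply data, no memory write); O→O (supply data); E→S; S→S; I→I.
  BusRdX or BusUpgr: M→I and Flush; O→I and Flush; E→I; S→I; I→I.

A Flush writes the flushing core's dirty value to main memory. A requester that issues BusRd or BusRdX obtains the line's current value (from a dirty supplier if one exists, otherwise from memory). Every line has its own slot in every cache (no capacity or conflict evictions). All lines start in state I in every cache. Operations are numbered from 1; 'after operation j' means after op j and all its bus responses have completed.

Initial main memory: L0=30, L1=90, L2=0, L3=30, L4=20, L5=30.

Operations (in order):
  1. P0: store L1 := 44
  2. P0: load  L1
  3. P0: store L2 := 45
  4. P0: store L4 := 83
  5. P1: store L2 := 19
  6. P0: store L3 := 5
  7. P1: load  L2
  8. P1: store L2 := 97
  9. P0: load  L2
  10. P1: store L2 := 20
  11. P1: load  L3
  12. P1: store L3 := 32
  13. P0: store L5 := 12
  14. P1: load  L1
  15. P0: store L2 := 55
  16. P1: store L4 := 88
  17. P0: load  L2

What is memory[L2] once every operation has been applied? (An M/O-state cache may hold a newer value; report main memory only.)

memory[L2] = 20

[1] P0: store L1 := 44 | P0:M(44), P1:I | bus: BusRdX
[2] P0: load  L1 | P0:M(44), P1:I | bus: none
[3] P0: store L2 := 45 | P0:M(45), P1:I | bus: BusRdX
[4] P0: store L4 := 83 | P0:M(83), P1:I | bus: BusRdX
[5] P1: store L2 := 19 | P0:I, P1:M(19) | bus: BusRdX,Flush
[6] P0: store L3 := 5 | P0:M(5), P1:I | bus: BusRdX
[7] P1: load  L2 | P0:I, P1:M(19) | bus: none
[8] P1: store L2 := 97 | P0:I, P1:M(97) | bus: none
[9] P0: load  L2 | P0:S(97), P1:O(97) | bus: BusRd
[10] P1: store L2 := 20 | P0:I, P1:M(20) | bus: BusUpgr
[11] P1: load  L3 | P0:O(5), P1:S(5) | bus: BusRd
[12] P1: store L3 := 32 | P0:I, P1:M(32) | bus: BusUpgr,Flush
[13] P0: store L5 := 12 | P0:M(12), P1:I | bus: BusRdX
[14] P1: load  L1 | P0:O(44), P1:S(44) | bus: BusRd
[15] P0: store L2 := 55 | P0:M(55), P1:I | bus: BusRdX,Flush
[16] P1: store L4 := 88 | P0:I, P1:M(88) | bus: BusRdX,Flush
[17] P0: load  L2 | P0:M(55), P1:I | bus: none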